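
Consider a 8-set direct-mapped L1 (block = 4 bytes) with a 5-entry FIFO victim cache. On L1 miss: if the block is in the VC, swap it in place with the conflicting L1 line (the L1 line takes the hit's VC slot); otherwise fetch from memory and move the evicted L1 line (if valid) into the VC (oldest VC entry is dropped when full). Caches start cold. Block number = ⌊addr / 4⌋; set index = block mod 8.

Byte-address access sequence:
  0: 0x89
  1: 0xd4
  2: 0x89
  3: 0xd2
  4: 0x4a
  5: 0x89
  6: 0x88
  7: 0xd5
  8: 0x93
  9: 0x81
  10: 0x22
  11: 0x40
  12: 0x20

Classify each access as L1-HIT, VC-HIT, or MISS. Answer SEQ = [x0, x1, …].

#0 0x89→b34/s2 MISS; vc=[]
#1 0xd4→b53/s5 MISS; vc=[]
#2 0x89→b34/s2 L1-HIT; vc=[]
#3 0xd2→b52/s4 MISS; vc=[]
#4 0x4a→b18/s2 MISS; vc=[34]
#5 0x89→b34/s2 VC-HIT; vc=[18]
#6 0x88→b34/s2 L1-HIT; vc=[18]
#7 0xd5→b53/s5 L1-HIT; vc=[18]
#8 0x93→b36/s4 MISS; vc=[18,52]
#9 0x81→b32/s0 MISS; vc=[18,52]
#10 0x22→b8/s0 MISS; vc=[18,52,32]
#11 0x40→b16/s0 MISS; vc=[18,52,32,8]
#12 0x20→b8/s0 VC-HIT; vc=[18,52,32,16]

SEQ = [MISS, MISS, L1-HIT, MISS, MISS, VC-HIT, L1-HIT, L1-HIT, MISS, MISS, MISS, MISS, VC-HIT]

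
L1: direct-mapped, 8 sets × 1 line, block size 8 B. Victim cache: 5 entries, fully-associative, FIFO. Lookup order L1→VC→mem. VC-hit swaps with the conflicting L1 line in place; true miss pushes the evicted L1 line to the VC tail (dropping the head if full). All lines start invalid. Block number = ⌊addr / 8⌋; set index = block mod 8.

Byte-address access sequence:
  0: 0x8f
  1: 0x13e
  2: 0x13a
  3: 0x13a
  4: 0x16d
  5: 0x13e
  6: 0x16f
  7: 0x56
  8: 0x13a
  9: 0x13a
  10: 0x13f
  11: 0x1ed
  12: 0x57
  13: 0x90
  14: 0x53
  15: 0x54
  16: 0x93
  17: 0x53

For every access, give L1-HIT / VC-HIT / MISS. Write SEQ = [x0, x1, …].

SEQ = [MISS, MISS, L1-HIT, L1-HIT, MISS, L1-HIT, L1-HIT, MISS, L1-HIT, L1-HIT, L1-HIT, MISS, L1-HIT, MISS, VC-HIT, L1-HIT, VC-HIT, VC-HIT]

  [0] addr=0x8f blk=17 s=1: MISS | VC []
  [1] addr=0x13e blk=39 s=7: MISS | VC []
  [2] addr=0x13a blk=39 s=7: L1-HIT | VC []
  [3] addr=0x13a blk=39 s=7: L1-HIT | VC []
  [4] addr=0x16d blk=45 s=5: MISS | VC []
  [5] addr=0x13e blk=39 s=7: L1-HIT | VC []
  [6] addr=0x16f blk=45 s=5: L1-HIT | VC []
  [7] addr=0x56 blk=10 s=2: MISS | VC []
  [8] addr=0x13a blk=39 s=7: L1-HIT | VC []
  [9] addr=0x13a blk=39 s=7: L1-HIT | VC []
  [10] addr=0x13f blk=39 s=7: L1-HIT | VC []
  [11] addr=0x1ed blk=61 s=5: MISS | VC [45]
  [12] addr=0x57 blk=10 s=2: L1-HIT | VC [45]
  [13] addr=0x90 blk=18 s=2: MISS | VC [45, 10]
  [14] addr=0x53 blk=10 s=2: VC-HIT | VC [45, 18]
  [15] addr=0x54 blk=10 s=2: L1-HIT | VC [45, 18]
  [16] addr=0x93 blk=18 s=2: VC-HIT | VC [45, 10]
  [17] addr=0x53 blk=10 s=2: VC-HIT | VC [45, 18]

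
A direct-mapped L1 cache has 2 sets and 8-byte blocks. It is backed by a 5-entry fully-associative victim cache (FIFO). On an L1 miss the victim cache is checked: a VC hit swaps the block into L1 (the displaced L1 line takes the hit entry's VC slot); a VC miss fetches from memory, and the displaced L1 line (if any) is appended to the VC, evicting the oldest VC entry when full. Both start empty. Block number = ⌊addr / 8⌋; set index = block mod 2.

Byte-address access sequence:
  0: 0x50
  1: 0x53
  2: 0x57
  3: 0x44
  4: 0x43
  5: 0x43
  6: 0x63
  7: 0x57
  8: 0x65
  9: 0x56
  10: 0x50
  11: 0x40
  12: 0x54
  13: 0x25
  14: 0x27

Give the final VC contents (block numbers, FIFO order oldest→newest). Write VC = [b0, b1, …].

VC = [12, 8, 10]

#0 0x50→b10/s0 MISS; vc=[]
#1 0x53→b10/s0 L1-HIT; vc=[]
#2 0x57→b10/s0 L1-HIT; vc=[]
#3 0x44→b8/s0 MISS; vc=[10]
#4 0x43→b8/s0 L1-HIT; vc=[10]
#5 0x43→b8/s0 L1-HIT; vc=[10]
#6 0x63→b12/s0 MISS; vc=[10,8]
#7 0x57→b10/s0 VC-HIT; vc=[12,8]
#8 0x65→b12/s0 VC-HIT; vc=[10,8]
#9 0x56→b10/s0 VC-HIT; vc=[12,8]
#10 0x50→b10/s0 L1-HIT; vc=[12,8]
#11 0x40→b8/s0 VC-HIT; vc=[12,10]
#12 0x54→b10/s0 VC-HIT; vc=[12,8]
#13 0x25→b4/s0 MISS; vc=[12,8,10]
#14 0x27→b4/s0 L1-HIT; vc=[12,8,10]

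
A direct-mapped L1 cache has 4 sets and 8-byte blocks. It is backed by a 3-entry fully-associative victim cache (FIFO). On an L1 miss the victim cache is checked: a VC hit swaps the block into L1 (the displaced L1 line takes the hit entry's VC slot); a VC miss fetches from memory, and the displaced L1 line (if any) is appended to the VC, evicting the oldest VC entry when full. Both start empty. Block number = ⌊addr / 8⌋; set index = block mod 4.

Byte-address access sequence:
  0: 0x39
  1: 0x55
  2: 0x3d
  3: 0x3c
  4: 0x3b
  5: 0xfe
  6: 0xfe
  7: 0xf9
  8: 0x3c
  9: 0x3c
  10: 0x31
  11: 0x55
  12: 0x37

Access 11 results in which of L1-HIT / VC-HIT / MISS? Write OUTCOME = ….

  [0] addr=0x39 blk=7 s=3: MISS | VC []
  [1] addr=0x55 blk=10 s=2: MISS | VC []
  [2] addr=0x3d blk=7 s=3: L1-HIT | VC []
  [3] addr=0x3c blk=7 s=3: L1-HIT | VC []
  [4] addr=0x3b blk=7 s=3: L1-HIT | VC []
  [5] addr=0xfe blk=31 s=3: MISS | VC [7]
  [6] addr=0xfe blk=31 s=3: L1-HIT | VC [7]
  [7] addr=0xf9 blk=31 s=3: L1-HIT | VC [7]
  [8] addr=0x3c blk=7 s=3: VC-HIT | VC [31]
  [9] addr=0x3c blk=7 s=3: L1-HIT | VC [31]
  [10] addr=0x31 blk=6 s=2: MISS | VC [31, 10]
  [11] addr=0x55 blk=10 s=2: VC-HIT | VC [31, 6]
  [12] addr=0x37 blk=6 s=2: VC-HIT | VC [31, 10]

OUTCOME = VC-HIT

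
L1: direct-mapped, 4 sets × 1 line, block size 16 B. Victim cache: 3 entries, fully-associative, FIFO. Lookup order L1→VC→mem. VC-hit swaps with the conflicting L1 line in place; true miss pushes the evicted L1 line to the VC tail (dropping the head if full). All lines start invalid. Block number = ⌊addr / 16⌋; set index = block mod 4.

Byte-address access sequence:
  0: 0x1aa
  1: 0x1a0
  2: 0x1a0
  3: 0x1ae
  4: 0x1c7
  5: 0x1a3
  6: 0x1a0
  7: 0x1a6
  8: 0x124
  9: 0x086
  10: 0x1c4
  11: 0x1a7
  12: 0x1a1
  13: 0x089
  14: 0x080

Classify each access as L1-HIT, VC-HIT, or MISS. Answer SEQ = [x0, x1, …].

0: 0x1aa (blk 26, set 2) → MISS  vc=[]
1: 0x1a0 (blk 26, set 2) → L1-HIT  vc=[]
2: 0x1a0 (blk 26, set 2) → L1-HIT  vc=[]
3: 0x1ae (blk 26, set 2) → L1-HIT  vc=[]
4: 0x1c7 (blk 28, set 0) → MISS  vc=[]
5: 0x1a3 (blk 26, set 2) → L1-HIT  vc=[]
6: 0x1a0 (blk 26, set 2) → L1-HIT  vc=[]
7: 0x1a6 (blk 26, set 2) → L1-HIT  vc=[]
8: 0x124 (blk 18, set 2) → MISS  vc=[26]
9: 0x86 (blk 8, set 0) → MISS  vc=[26, 28]
10: 0x1c4 (blk 28, set 0) → VC-HIT  vc=[26, 8]
11: 0x1a7 (blk 26, set 2) → VC-HIT  vc=[18, 8]
12: 0x1a1 (blk 26, set 2) → L1-HIT  vc=[18, 8]
13: 0x89 (blk 8, set 0) → VC-HIT  vc=[18, 28]
14: 0x80 (blk 8, set 0) → L1-HIT  vc=[18, 28]

SEQ = [MISS, L1-HIT, L1-HIT, L1-HIT, MISS, L1-HIT, L1-HIT, L1-HIT, MISS, MISS, VC-HIT, VC-HIT, L1-HIT, VC-HIT, L1-HIT]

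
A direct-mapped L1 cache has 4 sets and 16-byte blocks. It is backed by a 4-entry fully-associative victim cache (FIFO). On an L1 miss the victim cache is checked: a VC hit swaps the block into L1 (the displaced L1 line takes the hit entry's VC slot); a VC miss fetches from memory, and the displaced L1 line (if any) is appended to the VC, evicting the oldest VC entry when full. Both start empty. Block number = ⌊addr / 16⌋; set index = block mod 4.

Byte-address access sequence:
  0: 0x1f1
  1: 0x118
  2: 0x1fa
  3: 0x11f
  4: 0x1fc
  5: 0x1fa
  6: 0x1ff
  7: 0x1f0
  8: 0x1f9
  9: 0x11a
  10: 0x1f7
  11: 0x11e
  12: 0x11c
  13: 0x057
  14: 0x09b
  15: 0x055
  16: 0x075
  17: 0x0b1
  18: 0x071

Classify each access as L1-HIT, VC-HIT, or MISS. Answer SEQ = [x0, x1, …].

#0 0x1f1→b31/s3 MISS; vc=[]
#1 0x118→b17/s1 MISS; vc=[]
#2 0x1fa→b31/s3 L1-HIT; vc=[]
#3 0x11f→b17/s1 L1-HIT; vc=[]
#4 0x1fc→b31/s3 L1-HIT; vc=[]
#5 0x1fa→b31/s3 L1-HIT; vc=[]
#6 0x1ff→b31/s3 L1-HIT; vc=[]
#7 0x1f0→b31/s3 L1-HIT; vc=[]
#8 0x1f9→b31/s3 L1-HIT; vc=[]
#9 0x11a→b17/s1 L1-HIT; vc=[]
#10 0x1f7→b31/s3 L1-HIT; vc=[]
#11 0x11e→b17/s1 L1-HIT; vc=[]
#12 0x11c→b17/s1 L1-HIT; vc=[]
#13 0x57→b5/s1 MISS; vc=[17]
#14 0x9b→b9/s1 MISS; vc=[17,5]
#15 0x55→b5/s1 VC-HIT; vc=[17,9]
#16 0x75→b7/s3 MISS; vc=[17,9,31]
#17 0xb1→b11/s3 MISS; vc=[17,9,31,7]
#18 0x71→b7/s3 VC-HIT; vc=[17,9,31,11]

SEQ = [MISS, MISS, L1-HIT, L1-HIT, L1-HIT, L1-HIT, L1-HIT, L1-HIT, L1-HIT, L1-HIT, L1-HIT, L1-HIT, L1-HIT, MISS, MISS, VC-HIT, MISS, MISS, VC-HIT]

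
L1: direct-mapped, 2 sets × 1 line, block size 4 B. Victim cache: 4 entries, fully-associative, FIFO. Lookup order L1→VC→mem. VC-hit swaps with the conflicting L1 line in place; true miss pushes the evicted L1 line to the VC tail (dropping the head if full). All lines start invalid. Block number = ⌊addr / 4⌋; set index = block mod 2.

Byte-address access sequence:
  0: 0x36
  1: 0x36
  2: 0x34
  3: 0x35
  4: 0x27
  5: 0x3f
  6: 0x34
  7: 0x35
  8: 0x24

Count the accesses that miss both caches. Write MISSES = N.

MISSES = 3

0: 0x36 (blk 13, set 1) → MISS  vc=[]
1: 0x36 (blk 13, set 1) → L1-HIT  vc=[]
2: 0x34 (blk 13, set 1) → L1-HIT  vc=[]
3: 0x35 (blk 13, set 1) → L1-HIT  vc=[]
4: 0x27 (blk 9, set 1) → MISS  vc=[13]
5: 0x3f (blk 15, set 1) → MISS  vc=[13, 9]
6: 0x34 (blk 13, set 1) → VC-HIT  vc=[15, 9]
7: 0x35 (blk 13, set 1) → L1-HIT  vc=[15, 9]
8: 0x24 (blk 9, set 1) → VC-HIT  vc=[15, 13]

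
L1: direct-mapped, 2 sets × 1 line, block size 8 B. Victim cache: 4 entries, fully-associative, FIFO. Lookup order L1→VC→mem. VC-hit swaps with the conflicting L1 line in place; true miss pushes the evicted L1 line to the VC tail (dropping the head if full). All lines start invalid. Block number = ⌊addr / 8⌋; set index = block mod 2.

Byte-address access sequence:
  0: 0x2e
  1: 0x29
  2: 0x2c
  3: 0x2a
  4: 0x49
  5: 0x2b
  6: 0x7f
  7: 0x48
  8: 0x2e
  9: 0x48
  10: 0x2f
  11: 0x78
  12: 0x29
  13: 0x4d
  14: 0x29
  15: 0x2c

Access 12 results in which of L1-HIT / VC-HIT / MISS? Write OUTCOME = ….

OUTCOME = VC-HIT

  [0] addr=0x2e blk=5 s=1: MISS | VC []
  [1] addr=0x29 blk=5 s=1: L1-HIT | VC []
  [2] addr=0x2c blk=5 s=1: L1-HIT | VC []
  [3] addr=0x2a blk=5 s=1: L1-HIT | VC []
  [4] addr=0x49 blk=9 s=1: MISS | VC [5]
  [5] addr=0x2b blk=5 s=1: VC-HIT | VC [9]
  [6] addr=0x7f blk=15 s=1: MISS | VC [9, 5]
  [7] addr=0x48 blk=9 s=1: VC-HIT | VC [15, 5]
  [8] addr=0x2e blk=5 s=1: VC-HIT | VC [15, 9]
  [9] addr=0x48 blk=9 s=1: VC-HIT | VC [15, 5]
  [10] addr=0x2f blk=5 s=1: VC-HIT | VC [15, 9]
  [11] addr=0x78 blk=15 s=1: VC-HIT | VC [5, 9]
  [12] addr=0x29 blk=5 s=1: VC-HIT | VC [15, 9]
  [13] addr=0x4d blk=9 s=1: VC-HIT | VC [15, 5]
  [14] addr=0x29 blk=5 s=1: VC-HIT | VC [15, 9]
  [15] addr=0x2c blk=5 s=1: L1-HIT | VC [15, 9]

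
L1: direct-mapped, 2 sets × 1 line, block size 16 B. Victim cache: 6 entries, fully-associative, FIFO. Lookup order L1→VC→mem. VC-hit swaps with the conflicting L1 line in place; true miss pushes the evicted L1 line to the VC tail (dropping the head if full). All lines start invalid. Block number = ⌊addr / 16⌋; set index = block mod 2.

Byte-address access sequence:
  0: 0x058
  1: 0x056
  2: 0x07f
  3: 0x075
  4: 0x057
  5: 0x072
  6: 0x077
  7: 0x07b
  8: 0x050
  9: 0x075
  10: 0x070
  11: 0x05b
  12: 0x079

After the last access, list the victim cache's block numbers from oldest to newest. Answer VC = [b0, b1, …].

VC = [5]

#0 0x58→b5/s1 MISS; vc=[]
#1 0x56→b5/s1 L1-HIT; vc=[]
#2 0x7f→b7/s1 MISS; vc=[5]
#3 0x75→b7/s1 L1-HIT; vc=[5]
#4 0x57→b5/s1 VC-HIT; vc=[7]
#5 0x72→b7/s1 VC-HIT; vc=[5]
#6 0x77→b7/s1 L1-HIT; vc=[5]
#7 0x7b→b7/s1 L1-HIT; vc=[5]
#8 0x50→b5/s1 VC-HIT; vc=[7]
#9 0x75→b7/s1 VC-HIT; vc=[5]
#10 0x70→b7/s1 L1-HIT; vc=[5]
#11 0x5b→b5/s1 VC-HIT; vc=[7]
#12 0x79→b7/s1 VC-HIT; vc=[5]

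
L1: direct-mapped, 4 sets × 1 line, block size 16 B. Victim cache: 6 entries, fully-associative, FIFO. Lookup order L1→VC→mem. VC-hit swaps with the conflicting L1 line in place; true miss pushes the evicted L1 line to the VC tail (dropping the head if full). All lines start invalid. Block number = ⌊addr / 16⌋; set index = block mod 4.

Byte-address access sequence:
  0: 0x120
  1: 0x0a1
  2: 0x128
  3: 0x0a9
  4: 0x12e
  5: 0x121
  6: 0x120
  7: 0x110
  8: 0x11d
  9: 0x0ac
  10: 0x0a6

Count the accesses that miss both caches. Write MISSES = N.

MISSES = 3

0: 0x120 (blk 18, set 2) → MISS  vc=[]
1: 0xa1 (blk 10, set 2) → MISS  vc=[18]
2: 0x128 (blk 18, set 2) → VC-HIT  vc=[10]
3: 0xa9 (blk 10, set 2) → VC-HIT  vc=[18]
4: 0x12e (blk 18, set 2) → VC-HIT  vc=[10]
5: 0x121 (blk 18, set 2) → L1-HIT  vc=[10]
6: 0x120 (blk 18, set 2) → L1-HIT  vc=[10]
7: 0x110 (blk 17, set 1) → MISS  vc=[10]
8: 0x11d (blk 17, set 1) → L1-HIT  vc=[10]
9: 0xac (blk 10, set 2) → VC-HIT  vc=[18]
10: 0xa6 (blk 10, set 2) → L1-HIT  vc=[18]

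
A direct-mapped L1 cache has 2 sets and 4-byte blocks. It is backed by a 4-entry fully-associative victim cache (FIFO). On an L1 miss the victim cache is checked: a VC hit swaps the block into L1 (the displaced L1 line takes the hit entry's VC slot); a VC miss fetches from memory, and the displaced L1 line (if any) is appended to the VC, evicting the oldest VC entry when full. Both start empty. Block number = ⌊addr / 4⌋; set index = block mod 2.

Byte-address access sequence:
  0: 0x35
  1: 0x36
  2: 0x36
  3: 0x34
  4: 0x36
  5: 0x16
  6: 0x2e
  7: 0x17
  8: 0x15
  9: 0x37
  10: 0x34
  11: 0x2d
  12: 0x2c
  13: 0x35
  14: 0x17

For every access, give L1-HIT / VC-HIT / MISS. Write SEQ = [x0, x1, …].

  [0] addr=0x35 blk=13 s=1: MISS | VC []
  [1] addr=0x36 blk=13 s=1: L1-HIT | VC []
  [2] addr=0x36 blk=13 s=1: L1-HIT | VC []
  [3] addr=0x34 blk=13 s=1: L1-HIT | VC []
  [4] addr=0x36 blk=13 s=1: L1-HIT | VC []
  [5] addr=0x16 blk=5 s=1: MISS | VC [13]
  [6] addr=0x2e blk=11 s=1: MISS | VC [13, 5]
  [7] addr=0x17 blk=5 s=1: VC-HIT | VC [13, 11]
  [8] addr=0x15 blk=5 s=1: L1-HIT | VC [13, 11]
  [9] addr=0x37 blk=13 s=1: VC-HIT | VC [5, 11]
  [10] addr=0x34 blk=13 s=1: L1-HIT | VC [5, 11]
  [11] addr=0x2d blk=11 s=1: VC-HIT | VC [5, 13]
  [12] addr=0x2c blk=11 s=1: L1-HIT | VC [5, 13]
  [13] addr=0x35 blk=13 s=1: VC-HIT | VC [5, 11]
  [14] addr=0x17 blk=5 s=1: VC-HIT | VC [13, 11]

SEQ = [MISS, L1-HIT, L1-HIT, L1-HIT, L1-HIT, MISS, MISS, VC-HIT, L1-HIT, VC-HIT, L1-HIT, VC-HIT, L1-HIT, VC-HIT, VC-HIT]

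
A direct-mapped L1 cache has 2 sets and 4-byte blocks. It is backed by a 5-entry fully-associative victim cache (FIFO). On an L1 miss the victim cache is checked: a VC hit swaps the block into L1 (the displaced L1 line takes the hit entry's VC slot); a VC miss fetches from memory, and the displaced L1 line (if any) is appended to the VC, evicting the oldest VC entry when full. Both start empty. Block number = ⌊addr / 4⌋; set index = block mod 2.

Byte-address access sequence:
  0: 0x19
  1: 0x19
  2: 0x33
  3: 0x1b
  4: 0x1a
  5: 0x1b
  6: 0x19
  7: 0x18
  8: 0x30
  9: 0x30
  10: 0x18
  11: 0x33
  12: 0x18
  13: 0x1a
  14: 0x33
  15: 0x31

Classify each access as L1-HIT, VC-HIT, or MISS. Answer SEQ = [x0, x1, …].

SEQ = [MISS, L1-HIT, MISS, VC-HIT, L1-HIT, L1-HIT, L1-HIT, L1-HIT, VC-HIT, L1-HIT, VC-HIT, VC-HIT, VC-HIT, L1-HIT, VC-HIT, L1-HIT]

  [0] addr=0x19 blk=6 s=0: MISS | VC []
  [1] addr=0x19 blk=6 s=0: L1-HIT | VC []
  [2] addr=0x33 blk=12 s=0: MISS | VC [6]
  [3] addr=0x1b blk=6 s=0: VC-HIT | VC [12]
  [4] addr=0x1a blk=6 s=0: L1-HIT | VC [12]
  [5] addr=0x1b blk=6 s=0: L1-HIT | VC [12]
  [6] addr=0x19 blk=6 s=0: L1-HIT | VC [12]
  [7] addr=0x18 blk=6 s=0: L1-HIT | VC [12]
  [8] addr=0x30 blk=12 s=0: VC-HIT | VC [6]
  [9] addr=0x30 blk=12 s=0: L1-HIT | VC [6]
  [10] addr=0x18 blk=6 s=0: VC-HIT | VC [12]
  [11] addr=0x33 blk=12 s=0: VC-HIT | VC [6]
  [12] addr=0x18 blk=6 s=0: VC-HIT | VC [12]
  [13] addr=0x1a blk=6 s=0: L1-HIT | VC [12]
  [14] addr=0x33 blk=12 s=0: VC-HIT | VC [6]
  [15] addr=0x31 blk=12 s=0: L1-HIT | VC [6]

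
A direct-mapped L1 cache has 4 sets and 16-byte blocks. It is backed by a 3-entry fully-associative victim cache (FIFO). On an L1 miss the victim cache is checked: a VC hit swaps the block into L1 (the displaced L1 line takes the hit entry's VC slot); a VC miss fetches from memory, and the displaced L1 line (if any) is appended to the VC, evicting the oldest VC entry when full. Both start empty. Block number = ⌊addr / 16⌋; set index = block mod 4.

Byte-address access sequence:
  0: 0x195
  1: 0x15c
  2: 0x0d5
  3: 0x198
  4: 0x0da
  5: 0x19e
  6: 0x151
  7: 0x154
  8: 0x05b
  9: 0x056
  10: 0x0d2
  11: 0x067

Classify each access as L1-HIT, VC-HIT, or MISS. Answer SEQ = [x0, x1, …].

#0 0x195→b25/s1 MISS; vc=[]
#1 0x15c→b21/s1 MISS; vc=[25]
#2 0xd5→b13/s1 MISS; vc=[25,21]
#3 0x198→b25/s1 VC-HIT; vc=[13,21]
#4 0xda→b13/s1 VC-HIT; vc=[25,21]
#5 0x19e→b25/s1 VC-HIT; vc=[13,21]
#6 0x151→b21/s1 VC-HIT; vc=[13,25]
#7 0x154→b21/s1 L1-HIT; vc=[13,25]
#8 0x5b→b5/s1 MISS; vc=[13,25,21]
#9 0x56→b5/s1 L1-HIT; vc=[13,25,21]
#10 0xd2→b13/s1 VC-HIT; vc=[5,25,21]
#11 0x67→b6/s2 MISS; vc=[5,25,21]

SEQ = [MISS, MISS, MISS, VC-HIT, VC-HIT, VC-HIT, VC-HIT, L1-HIT, MISS, L1-HIT, VC-HIT, MISS]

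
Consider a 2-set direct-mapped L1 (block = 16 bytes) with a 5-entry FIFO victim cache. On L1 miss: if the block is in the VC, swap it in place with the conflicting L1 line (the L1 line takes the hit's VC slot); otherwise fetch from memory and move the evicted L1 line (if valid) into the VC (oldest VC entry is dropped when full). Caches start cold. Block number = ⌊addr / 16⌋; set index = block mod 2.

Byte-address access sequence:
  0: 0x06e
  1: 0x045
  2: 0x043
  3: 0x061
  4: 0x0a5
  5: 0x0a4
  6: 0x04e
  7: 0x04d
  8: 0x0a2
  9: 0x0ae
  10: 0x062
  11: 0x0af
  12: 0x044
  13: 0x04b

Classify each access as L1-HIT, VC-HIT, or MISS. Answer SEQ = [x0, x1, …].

SEQ = [MISS, MISS, L1-HIT, VC-HIT, MISS, L1-HIT, VC-HIT, L1-HIT, VC-HIT, L1-HIT, VC-HIT, VC-HIT, VC-HIT, L1-HIT]

#0 0x6e→b6/s0 MISS; vc=[]
#1 0x45→b4/s0 MISS; vc=[6]
#2 0x43→b4/s0 L1-HIT; vc=[6]
#3 0x61→b6/s0 VC-HIT; vc=[4]
#4 0xa5→b10/s0 MISS; vc=[4,6]
#5 0xa4→b10/s0 L1-HIT; vc=[4,6]
#6 0x4e→b4/s0 VC-HIT; vc=[10,6]
#7 0x4d→b4/s0 L1-HIT; vc=[10,6]
#8 0xa2→b10/s0 VC-HIT; vc=[4,6]
#9 0xae→b10/s0 L1-HIT; vc=[4,6]
#10 0x62→b6/s0 VC-HIT; vc=[4,10]
#11 0xaf→b10/s0 VC-HIT; vc=[4,6]
#12 0x44→b4/s0 VC-HIT; vc=[10,6]
#13 0x4b→b4/s0 L1-HIT; vc=[10,6]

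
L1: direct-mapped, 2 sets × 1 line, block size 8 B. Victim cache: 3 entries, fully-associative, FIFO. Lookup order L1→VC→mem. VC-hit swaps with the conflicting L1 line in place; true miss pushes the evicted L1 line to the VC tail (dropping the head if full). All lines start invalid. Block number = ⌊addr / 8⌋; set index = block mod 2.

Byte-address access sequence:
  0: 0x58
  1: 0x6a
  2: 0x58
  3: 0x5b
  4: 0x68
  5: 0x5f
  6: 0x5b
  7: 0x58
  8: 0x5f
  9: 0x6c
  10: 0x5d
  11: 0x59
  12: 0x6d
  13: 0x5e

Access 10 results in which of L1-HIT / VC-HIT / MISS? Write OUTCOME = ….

OUTCOME = VC-HIT

0: 0x58 (blk 11, set 1) → MISS  vc=[]
1: 0x6a (blk 13, set 1) → MISS  vc=[11]
2: 0x58 (blk 11, set 1) → VC-HIT  vc=[13]
3: 0x5b (blk 11, set 1) → L1-HIT  vc=[13]
4: 0x68 (blk 13, set 1) → VC-HIT  vc=[11]
5: 0x5f (blk 11, set 1) → VC-HIT  vc=[13]
6: 0x5b (blk 11, set 1) → L1-HIT  vc=[13]
7: 0x58 (blk 11, set 1) → L1-HIT  vc=[13]
8: 0x5f (blk 11, set 1) → L1-HIT  vc=[13]
9: 0x6c (blk 13, set 1) → VC-HIT  vc=[11]
10: 0x5d (blk 11, set 1) → VC-HIT  vc=[13]
11: 0x59 (blk 11, set 1) → L1-HIT  vc=[13]
12: 0x6d (blk 13, set 1) → VC-HIT  vc=[11]
13: 0x5e (blk 11, set 1) → VC-HIT  vc=[13]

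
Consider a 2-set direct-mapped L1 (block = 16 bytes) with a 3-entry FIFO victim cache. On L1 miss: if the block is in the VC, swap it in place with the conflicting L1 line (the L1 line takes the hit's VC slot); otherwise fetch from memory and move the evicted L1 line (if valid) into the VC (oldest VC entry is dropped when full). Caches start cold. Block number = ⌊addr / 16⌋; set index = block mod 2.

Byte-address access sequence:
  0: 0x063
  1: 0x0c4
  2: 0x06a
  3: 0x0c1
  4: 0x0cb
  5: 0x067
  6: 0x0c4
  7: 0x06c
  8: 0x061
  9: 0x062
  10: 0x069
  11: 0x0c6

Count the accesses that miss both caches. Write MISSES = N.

#0 0x63→b6/s0 MISS; vc=[]
#1 0xc4→b12/s0 MISS; vc=[6]
#2 0x6a→b6/s0 VC-HIT; vc=[12]
#3 0xc1→b12/s0 VC-HIT; vc=[6]
#4 0xcb→b12/s0 L1-HIT; vc=[6]
#5 0x67→b6/s0 VC-HIT; vc=[12]
#6 0xc4→b12/s0 VC-HIT; vc=[6]
#7 0x6c→b6/s0 VC-HIT; vc=[12]
#8 0x61→b6/s0 L1-HIT; vc=[12]
#9 0x62→b6/s0 L1-HIT; vc=[12]
#10 0x69→b6/s0 L1-HIT; vc=[12]
#11 0xc6→b12/s0 VC-HIT; vc=[6]

MISSES = 2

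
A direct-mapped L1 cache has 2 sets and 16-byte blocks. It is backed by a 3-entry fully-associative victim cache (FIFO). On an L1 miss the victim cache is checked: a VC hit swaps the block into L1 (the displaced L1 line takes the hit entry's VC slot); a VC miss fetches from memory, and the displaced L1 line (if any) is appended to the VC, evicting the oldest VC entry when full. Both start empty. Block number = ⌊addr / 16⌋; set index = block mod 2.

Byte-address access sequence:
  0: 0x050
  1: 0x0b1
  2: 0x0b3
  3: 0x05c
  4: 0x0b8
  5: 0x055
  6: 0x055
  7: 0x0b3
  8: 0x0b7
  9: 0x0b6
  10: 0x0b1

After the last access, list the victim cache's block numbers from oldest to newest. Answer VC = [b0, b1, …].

#0 0x50→b5/s1 MISS; vc=[]
#1 0xb1→b11/s1 MISS; vc=[5]
#2 0xb3→b11/s1 L1-HIT; vc=[5]
#3 0x5c→b5/s1 VC-HIT; vc=[11]
#4 0xb8→b11/s1 VC-HIT; vc=[5]
#5 0x55→b5/s1 VC-HIT; vc=[11]
#6 0x55→b5/s1 L1-HIT; vc=[11]
#7 0xb3→b11/s1 VC-HIT; vc=[5]
#8 0xb7→b11/s1 L1-HIT; vc=[5]
#9 0xb6→b11/s1 L1-HIT; vc=[5]
#10 0xb1→b11/s1 L1-HIT; vc=[5]

VC = [5]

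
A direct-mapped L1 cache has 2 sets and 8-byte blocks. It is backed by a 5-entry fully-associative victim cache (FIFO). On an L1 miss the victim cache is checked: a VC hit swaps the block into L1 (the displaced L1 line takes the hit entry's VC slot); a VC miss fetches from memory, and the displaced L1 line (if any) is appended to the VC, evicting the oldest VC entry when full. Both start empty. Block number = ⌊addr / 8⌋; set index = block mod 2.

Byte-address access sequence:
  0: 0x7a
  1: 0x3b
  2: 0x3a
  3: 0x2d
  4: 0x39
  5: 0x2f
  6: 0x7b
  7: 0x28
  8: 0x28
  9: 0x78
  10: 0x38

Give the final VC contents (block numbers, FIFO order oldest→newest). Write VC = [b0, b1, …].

VC = [5, 15]

#0 0x7a→b15/s1 MISS; vc=[]
#1 0x3b→b7/s1 MISS; vc=[15]
#2 0x3a→b7/s1 L1-HIT; vc=[15]
#3 0x2d→b5/s1 MISS; vc=[15,7]
#4 0x39→b7/s1 VC-HIT; vc=[15,5]
#5 0x2f→b5/s1 VC-HIT; vc=[15,7]
#6 0x7b→b15/s1 VC-HIT; vc=[5,7]
#7 0x28→b5/s1 VC-HIT; vc=[15,7]
#8 0x28→b5/s1 L1-HIT; vc=[15,7]
#9 0x78→b15/s1 VC-HIT; vc=[5,7]
#10 0x38→b7/s1 VC-HIT; vc=[5,15]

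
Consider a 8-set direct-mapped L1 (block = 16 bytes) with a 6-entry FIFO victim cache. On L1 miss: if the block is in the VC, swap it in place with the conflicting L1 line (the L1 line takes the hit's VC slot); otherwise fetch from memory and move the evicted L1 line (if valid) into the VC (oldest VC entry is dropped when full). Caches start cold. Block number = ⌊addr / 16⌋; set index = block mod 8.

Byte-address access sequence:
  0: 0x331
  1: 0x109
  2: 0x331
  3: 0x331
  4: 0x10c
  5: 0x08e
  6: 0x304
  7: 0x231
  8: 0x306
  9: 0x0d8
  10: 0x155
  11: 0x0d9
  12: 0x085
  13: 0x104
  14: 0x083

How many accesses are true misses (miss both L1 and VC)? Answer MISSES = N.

#0 0x331→b51/s3 MISS; vc=[]
#1 0x109→b16/s0 MISS; vc=[]
#2 0x331→b51/s3 L1-HIT; vc=[]
#3 0x331→b51/s3 L1-HIT; vc=[]
#4 0x10c→b16/s0 L1-HIT; vc=[]
#5 0x8e→b8/s0 MISS; vc=[16]
#6 0x304→b48/s0 MISS; vc=[16,8]
#7 0x231→b35/s3 MISS; vc=[16,8,51]
#8 0x306→b48/s0 L1-HIT; vc=[16,8,51]
#9 0xd8→b13/s5 MISS; vc=[16,8,51]
#10 0x155→b21/s5 MISS; vc=[16,8,51,13]
#11 0xd9→b13/s5 VC-HIT; vc=[16,8,51,21]
#12 0x85→b8/s0 VC-HIT; vc=[16,48,51,21]
#13 0x104→b16/s0 VC-HIT; vc=[8,48,51,21]
#14 0x83→b8/s0 VC-HIT; vc=[16,48,51,21]

MISSES = 7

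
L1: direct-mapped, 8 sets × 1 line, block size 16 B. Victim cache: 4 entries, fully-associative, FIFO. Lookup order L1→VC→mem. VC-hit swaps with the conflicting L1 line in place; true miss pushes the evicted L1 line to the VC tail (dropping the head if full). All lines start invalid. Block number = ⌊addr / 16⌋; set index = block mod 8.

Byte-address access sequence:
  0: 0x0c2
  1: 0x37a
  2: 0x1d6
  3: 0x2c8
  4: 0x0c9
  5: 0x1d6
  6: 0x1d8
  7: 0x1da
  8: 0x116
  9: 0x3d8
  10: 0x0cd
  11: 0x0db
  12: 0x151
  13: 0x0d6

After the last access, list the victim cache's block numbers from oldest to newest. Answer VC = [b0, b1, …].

  [0] addr=0xc2 blk=12 s=4: MISS | VC []
  [1] addr=0x37a blk=55 s=7: MISS | VC []
  [2] addr=0x1d6 blk=29 s=5: MISS | VC []
  [3] addr=0x2c8 blk=44 s=4: MISS | VC [12]
  [4] addr=0xc9 blk=12 s=4: VC-HIT | VC [44]
  [5] addr=0x1d6 blk=29 s=5: L1-HIT | VC [44]
  [6] addr=0x1d8 blk=29 s=5: L1-HIT | VC [44]
  [7] addr=0x1da blk=29 s=5: L1-HIT | VC [44]
  [8] addr=0x116 blk=17 s=1: MISS | VC [44]
  [9] addr=0x3d8 blk=61 s=5: MISS | VC [44, 29]
  [10] addr=0xcd blk=12 s=4: L1-HIT | VC [44, 29]
  [11] addr=0xdb blk=13 s=5: MISS | VC [44, 29, 61]
  [12] addr=0x151 blk=21 s=5: MISS | VC [44, 29, 61, 13]
  [13] addr=0xd6 blk=13 s=5: VC-HIT | VC [44, 29, 61, 21]

VC = [44, 29, 61, 21]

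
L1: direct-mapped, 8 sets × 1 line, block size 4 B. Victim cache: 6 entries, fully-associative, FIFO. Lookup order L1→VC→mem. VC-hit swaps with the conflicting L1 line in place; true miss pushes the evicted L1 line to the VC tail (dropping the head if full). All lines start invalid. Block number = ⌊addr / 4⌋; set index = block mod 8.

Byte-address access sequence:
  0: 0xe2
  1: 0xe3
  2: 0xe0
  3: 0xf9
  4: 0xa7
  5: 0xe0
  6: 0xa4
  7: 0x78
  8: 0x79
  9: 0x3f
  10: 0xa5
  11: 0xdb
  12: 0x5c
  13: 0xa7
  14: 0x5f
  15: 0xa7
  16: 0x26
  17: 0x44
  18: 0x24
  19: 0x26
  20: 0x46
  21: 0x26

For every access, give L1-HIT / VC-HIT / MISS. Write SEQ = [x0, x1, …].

SEQ = [MISS, L1-HIT, L1-HIT, MISS, MISS, L1-HIT, L1-HIT, MISS, L1-HIT, MISS, L1-HIT, MISS, MISS, L1-HIT, L1-HIT, L1-HIT, MISS, MISS, VC-HIT, L1-HIT, VC-HIT, VC-HIT]

0: 0xe2 (blk 56, set 0) → MISS  vc=[]
1: 0xe3 (blk 56, set 0) → L1-HIT  vc=[]
2: 0xe0 (blk 56, set 0) → L1-HIT  vc=[]
3: 0xf9 (blk 62, set 6) → MISS  vc=[]
4: 0xa7 (blk 41, set 1) → MISS  vc=[]
5: 0xe0 (blk 56, set 0) → L1-HIT  vc=[]
6: 0xa4 (blk 41, set 1) → L1-HIT  vc=[]
7: 0x78 (blk 30, set 6) → MISS  vc=[62]
8: 0x79 (blk 30, set 6) → L1-HIT  vc=[62]
9: 0x3f (blk 15, set 7) → MISS  vc=[62]
10: 0xa5 (blk 41, set 1) → L1-HIT  vc=[62]
11: 0xdb (blk 54, set 6) → MISS  vc=[62, 30]
12: 0x5c (blk 23, set 7) → MISS  vc=[62, 30, 15]
13: 0xa7 (blk 41, set 1) → L1-HIT  vc=[62, 30, 15]
14: 0x5f (blk 23, set 7) → L1-HIT  vc=[62, 30, 15]
15: 0xa7 (blk 41, set 1) → L1-HIT  vc=[62, 30, 15]
16: 0x26 (blk 9, set 1) → MISS  vc=[62, 30, 15, 41]
17: 0x44 (blk 17, set 1) → MISS  vc=[62, 30, 15, 41, 9]
18: 0x24 (blk 9, set 1) → VC-HIT  vc=[62, 30, 15, 41, 17]
19: 0x26 (blk 9, set 1) → L1-HIT  vc=[62, 30, 15, 41, 17]
20: 0x46 (blk 17, set 1) → VC-HIT  vc=[62, 30, 15, 41, 9]
21: 0x26 (blk 9, set 1) → VC-HIT  vc=[62, 30, 15, 41, 17]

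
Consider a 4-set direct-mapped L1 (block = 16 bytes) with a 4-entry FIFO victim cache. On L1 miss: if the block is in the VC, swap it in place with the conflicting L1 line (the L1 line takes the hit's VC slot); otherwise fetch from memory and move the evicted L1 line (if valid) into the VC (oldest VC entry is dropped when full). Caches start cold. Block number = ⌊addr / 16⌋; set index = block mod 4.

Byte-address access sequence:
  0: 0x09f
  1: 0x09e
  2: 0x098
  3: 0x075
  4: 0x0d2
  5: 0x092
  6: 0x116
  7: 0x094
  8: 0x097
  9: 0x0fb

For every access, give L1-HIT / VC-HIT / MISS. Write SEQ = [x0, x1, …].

SEQ = [MISS, L1-HIT, L1-HIT, MISS, MISS, VC-HIT, MISS, VC-HIT, L1-HIT, MISS]

  [0] addr=0x9f blk=9 s=1: MISS | VC []
  [1] addr=0x9e blk=9 s=1: L1-HIT | VC []
  [2] addr=0x98 blk=9 s=1: L1-HIT | VC []
  [3] addr=0x75 blk=7 s=3: MISS | VC []
  [4] addr=0xd2 blk=13 s=1: MISS | VC [9]
  [5] addr=0x92 blk=9 s=1: VC-HIT | VC [13]
  [6] addr=0x116 blk=17 s=1: MISS | VC [13, 9]
  [7] addr=0x94 blk=9 s=1: VC-HIT | VC [13, 17]
  [8] addr=0x97 blk=9 s=1: L1-HIT | VC [13, 17]
  [9] addr=0xfb blk=15 s=3: MISS | VC [13, 17, 7]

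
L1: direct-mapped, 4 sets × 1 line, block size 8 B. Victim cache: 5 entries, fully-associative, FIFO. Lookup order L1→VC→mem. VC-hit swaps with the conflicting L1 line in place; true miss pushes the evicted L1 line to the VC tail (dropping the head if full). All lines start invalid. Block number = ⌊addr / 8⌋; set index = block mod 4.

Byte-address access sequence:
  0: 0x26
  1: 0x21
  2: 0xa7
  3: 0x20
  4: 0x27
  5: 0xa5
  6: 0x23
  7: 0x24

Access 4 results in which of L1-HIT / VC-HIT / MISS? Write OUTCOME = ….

  [0] addr=0x26 blk=4 s=0: MISS | VC []
  [1] addr=0x21 blk=4 s=0: L1-HIT | VC []
  [2] addr=0xa7 blk=20 s=0: MISS | VC [4]
  [3] addr=0x20 blk=4 s=0: VC-HIT | VC [20]
  [4] addr=0x27 blk=4 s=0: L1-HIT | VC [20]
  [5] addr=0xa5 blk=20 s=0: VC-HIT | VC [4]
  [6] addr=0x23 blk=4 s=0: VC-HIT | VC [20]
  [7] addr=0x24 blk=4 s=0: L1-HIT | VC [20]

OUTCOME = L1-HIT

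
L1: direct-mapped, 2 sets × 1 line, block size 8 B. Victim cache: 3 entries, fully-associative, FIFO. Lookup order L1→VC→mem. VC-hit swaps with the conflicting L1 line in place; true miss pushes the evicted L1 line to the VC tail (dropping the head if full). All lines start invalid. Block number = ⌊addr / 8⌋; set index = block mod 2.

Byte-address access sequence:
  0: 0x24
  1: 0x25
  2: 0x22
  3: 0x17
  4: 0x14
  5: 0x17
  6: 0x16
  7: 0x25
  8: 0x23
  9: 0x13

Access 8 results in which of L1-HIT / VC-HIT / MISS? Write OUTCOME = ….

0: 0x24 (blk 4, set 0) → MISS  vc=[]
1: 0x25 (blk 4, set 0) → L1-HIT  vc=[]
2: 0x22 (blk 4, set 0) → L1-HIT  vc=[]
3: 0x17 (blk 2, set 0) → MISS  vc=[4]
4: 0x14 (blk 2, set 0) → L1-HIT  vc=[4]
5: 0x17 (blk 2, set 0) → L1-HIT  vc=[4]
6: 0x16 (blk 2, set 0) → L1-HIT  vc=[4]
7: 0x25 (blk 4, set 0) → VC-HIT  vc=[2]
8: 0x23 (blk 4, set 0) → L1-HIT  vc=[2]
9: 0x13 (blk 2, set 0) → VC-HIT  vc=[4]

OUTCOME = L1-HIT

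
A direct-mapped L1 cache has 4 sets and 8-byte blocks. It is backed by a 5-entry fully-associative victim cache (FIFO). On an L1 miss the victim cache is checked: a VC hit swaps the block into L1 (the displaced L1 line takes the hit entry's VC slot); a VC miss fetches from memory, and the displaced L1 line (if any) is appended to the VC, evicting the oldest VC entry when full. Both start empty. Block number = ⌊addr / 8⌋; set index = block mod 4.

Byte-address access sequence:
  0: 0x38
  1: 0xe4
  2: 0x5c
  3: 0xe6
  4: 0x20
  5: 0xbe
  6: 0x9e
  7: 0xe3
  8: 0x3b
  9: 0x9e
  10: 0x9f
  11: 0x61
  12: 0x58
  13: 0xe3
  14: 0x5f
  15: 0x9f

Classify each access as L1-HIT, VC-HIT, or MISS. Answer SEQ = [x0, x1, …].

0: 0x38 (blk 7, set 3) → MISS  vc=[]
1: 0xe4 (blk 28, set 0) → MISS  vc=[]
2: 0x5c (blk 11, set 3) → MISS  vc=[7]
3: 0xe6 (blk 28, set 0) → L1-HIT  vc=[7]
4: 0x20 (blk 4, set 0) → MISS  vc=[7, 28]
5: 0xbe (blk 23, set 3) → MISS  vc=[7, 28, 11]
6: 0x9e (blk 19, set 3) → MISS  vc=[7, 28, 11, 23]
7: 0xe3 (blk 28, set 0) → VC-HIT  vc=[7, 4, 11, 23]
8: 0x3b (blk 7, set 3) → VC-HIT  vc=[19, 4, 11, 23]
9: 0x9e (blk 19, set 3) → VC-HIT  vc=[7, 4, 11, 23]
10: 0x9f (blk 19, set 3) → L1-HIT  vc=[7, 4, 11, 23]
11: 0x61 (blk 12, set 0) → MISS  vc=[7, 4, 11, 23, 28]
12: 0x58 (blk 11, set 3) → VC-HIT  vc=[7, 4, 19, 23, 28]
13: 0xe3 (blk 28, set 0) → VC-HIT  vc=[7, 4, 19, 23, 12]
14: 0x5f (blk 11, set 3) → L1-HIT  vc=[7, 4, 19, 23, 12]
15: 0x9f (blk 19, set 3) → VC-HIT  vc=[7, 4, 11, 23, 12]

SEQ = [MISS, MISS, MISS, L1-HIT, MISS, MISS, MISS, VC-HIT, VC-HIT, VC-HIT, L1-HIT, MISS, VC-HIT, VC-HIT, L1-HIT, VC-HIT]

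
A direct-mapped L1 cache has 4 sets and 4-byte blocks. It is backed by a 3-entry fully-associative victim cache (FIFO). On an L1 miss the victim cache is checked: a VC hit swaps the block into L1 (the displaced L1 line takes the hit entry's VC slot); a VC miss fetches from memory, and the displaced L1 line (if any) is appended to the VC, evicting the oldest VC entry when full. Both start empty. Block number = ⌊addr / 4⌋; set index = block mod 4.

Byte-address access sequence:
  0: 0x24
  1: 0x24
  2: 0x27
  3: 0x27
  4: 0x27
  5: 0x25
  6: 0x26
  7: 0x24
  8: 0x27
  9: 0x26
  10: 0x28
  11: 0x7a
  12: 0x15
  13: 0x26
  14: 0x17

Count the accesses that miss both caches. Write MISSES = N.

  [0] addr=0x24 blk=9 s=1: MISS | VC []
  [1] addr=0x24 blk=9 s=1: L1-HIT | VC []
  [2] addr=0x27 blk=9 s=1: L1-HIT | VC []
  [3] addr=0x27 blk=9 s=1: L1-HIT | VC []
  [4] addr=0x27 blk=9 s=1: L1-HIT | VC []
  [5] addr=0x25 blk=9 s=1: L1-HIT | VC []
  [6] addr=0x26 blk=9 s=1: L1-HIT | VC []
  [7] addr=0x24 blk=9 s=1: L1-HIT | VC []
  [8] addr=0x27 blk=9 s=1: L1-HIT | VC []
  [9] addr=0x26 blk=9 s=1: L1-HIT | VC []
  [10] addr=0x28 blk=10 s=2: MISS | VC []
  [11] addr=0x7a blk=30 s=2: MISS | VC [10]
  [12] addr=0x15 blk=5 s=1: MISS | VC [10, 9]
  [13] addr=0x26 blk=9 s=1: VC-HIT | VC [10, 5]
  [14] addr=0x17 blk=5 s=1: VC-HIT | VC [10, 9]

MISSES = 4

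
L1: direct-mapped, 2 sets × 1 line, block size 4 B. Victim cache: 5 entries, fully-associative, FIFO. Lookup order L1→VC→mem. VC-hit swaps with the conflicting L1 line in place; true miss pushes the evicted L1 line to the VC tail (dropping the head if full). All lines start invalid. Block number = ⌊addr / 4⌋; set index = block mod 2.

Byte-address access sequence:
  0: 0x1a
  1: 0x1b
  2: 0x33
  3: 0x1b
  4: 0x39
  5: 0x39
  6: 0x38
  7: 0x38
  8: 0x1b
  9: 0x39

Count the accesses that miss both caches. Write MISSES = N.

#0 0x1a→b6/s0 MISS; vc=[]
#1 0x1b→b6/s0 L1-HIT; vc=[]
#2 0x33→b12/s0 MISS; vc=[6]
#3 0x1b→b6/s0 VC-HIT; vc=[12]
#4 0x39→b14/s0 MISS; vc=[12,6]
#5 0x39→b14/s0 L1-HIT; vc=[12,6]
#6 0x38→b14/s0 L1-HIT; vc=[12,6]
#7 0x38→b14/s0 L1-HIT; vc=[12,6]
#8 0x1b→b6/s0 VC-HIT; vc=[12,14]
#9 0x39→b14/s0 VC-HIT; vc=[12,6]

MISSES = 3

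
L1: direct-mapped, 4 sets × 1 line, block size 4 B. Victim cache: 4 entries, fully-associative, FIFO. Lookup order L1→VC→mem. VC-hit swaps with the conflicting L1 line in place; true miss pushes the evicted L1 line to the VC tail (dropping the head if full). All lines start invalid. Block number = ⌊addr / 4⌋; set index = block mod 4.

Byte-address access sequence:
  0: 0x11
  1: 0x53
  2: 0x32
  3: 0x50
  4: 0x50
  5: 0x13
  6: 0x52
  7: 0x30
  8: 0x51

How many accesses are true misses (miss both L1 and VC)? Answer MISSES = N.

0: 0x11 (blk 4, set 0) → MISS  vc=[]
1: 0x53 (blk 20, set 0) → MISS  vc=[4]
2: 0x32 (blk 12, set 0) → MISS  vc=[4, 20]
3: 0x50 (blk 20, set 0) → VC-HIT  vc=[4, 12]
4: 0x50 (blk 20, set 0) → L1-HIT  vc=[4, 12]
5: 0x13 (blk 4, set 0) → VC-HIT  vc=[20, 12]
6: 0x52 (blk 20, set 0) → VC-HIT  vc=[4, 12]
7: 0x30 (blk 12, set 0) → VC-HIT  vc=[4, 20]
8: 0x51 (blk 20, set 0) → VC-HIT  vc=[4, 12]

MISSES = 3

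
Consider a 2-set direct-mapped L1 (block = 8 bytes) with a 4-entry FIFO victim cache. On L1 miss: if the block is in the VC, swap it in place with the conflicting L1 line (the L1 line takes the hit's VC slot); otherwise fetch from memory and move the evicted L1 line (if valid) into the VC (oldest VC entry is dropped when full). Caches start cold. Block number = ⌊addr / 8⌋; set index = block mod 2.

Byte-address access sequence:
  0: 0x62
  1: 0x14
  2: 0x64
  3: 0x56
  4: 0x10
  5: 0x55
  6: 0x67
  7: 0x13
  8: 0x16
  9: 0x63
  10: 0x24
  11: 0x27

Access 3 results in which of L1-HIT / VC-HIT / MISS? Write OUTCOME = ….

OUTCOME = MISS

0: 0x62 (blk 12, set 0) → MISS  vc=[]
1: 0x14 (blk 2, set 0) → MISS  vc=[12]
2: 0x64 (blk 12, set 0) → VC-HIT  vc=[2]
3: 0x56 (blk 10, set 0) → MISS  vc=[2, 12]
4: 0x10 (blk 2, set 0) → VC-HIT  vc=[10, 12]
5: 0x55 (blk 10, set 0) → VC-HIT  vc=[2, 12]
6: 0x67 (blk 12, set 0) → VC-HIT  vc=[2, 10]
7: 0x13 (blk 2, set 0) → VC-HIT  vc=[12, 10]
8: 0x16 (blk 2, set 0) → L1-HIT  vc=[12, 10]
9: 0x63 (blk 12, set 0) → VC-HIT  vc=[2, 10]
10: 0x24 (blk 4, set 0) → MISS  vc=[2, 10, 12]
11: 0x27 (blk 4, set 0) → L1-HIT  vc=[2, 10, 12]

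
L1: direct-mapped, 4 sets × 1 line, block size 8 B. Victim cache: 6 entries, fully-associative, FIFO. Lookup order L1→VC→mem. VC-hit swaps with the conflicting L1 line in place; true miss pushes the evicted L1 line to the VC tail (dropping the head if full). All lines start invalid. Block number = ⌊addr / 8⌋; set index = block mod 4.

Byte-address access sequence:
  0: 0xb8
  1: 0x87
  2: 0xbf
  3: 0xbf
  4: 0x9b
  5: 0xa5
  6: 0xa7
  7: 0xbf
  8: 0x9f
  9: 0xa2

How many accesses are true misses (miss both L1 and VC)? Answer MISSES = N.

0: 0xb8 (blk 23, set 3) → MISS  vc=[]
1: 0x87 (blk 16, set 0) → MISS  vc=[]
2: 0xbf (blk 23, set 3) → L1-HIT  vc=[]
3: 0xbf (blk 23, set 3) → L1-HIT  vc=[]
4: 0x9b (blk 19, set 3) → MISS  vc=[23]
5: 0xa5 (blk 20, set 0) → MISS  vc=[23, 16]
6: 0xa7 (blk 20, set 0) → L1-HIT  vc=[23, 16]
7: 0xbf (blk 23, set 3) → VC-HIT  vc=[19, 16]
8: 0x9f (blk 19, set 3) → VC-HIT  vc=[23, 16]
9: 0xa2 (blk 20, set 0) → L1-HIT  vc=[23, 16]

MISSES = 4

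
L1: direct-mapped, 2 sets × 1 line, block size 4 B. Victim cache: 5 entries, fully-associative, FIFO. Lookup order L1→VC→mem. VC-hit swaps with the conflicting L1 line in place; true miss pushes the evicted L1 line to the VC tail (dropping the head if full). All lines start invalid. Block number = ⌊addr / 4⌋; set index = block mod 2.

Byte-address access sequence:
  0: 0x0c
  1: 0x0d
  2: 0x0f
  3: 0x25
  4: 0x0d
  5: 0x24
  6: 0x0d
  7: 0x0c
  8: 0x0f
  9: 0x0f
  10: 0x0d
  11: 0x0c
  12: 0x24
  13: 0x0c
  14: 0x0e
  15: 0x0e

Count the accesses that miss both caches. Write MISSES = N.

MISSES = 2

0: 0xc (blk 3, set 1) → MISS  vc=[]
1: 0xd (blk 3, set 1) → L1-HIT  vc=[]
2: 0xf (blk 3, set 1) → L1-HIT  vc=[]
3: 0x25 (blk 9, set 1) → MISS  vc=[3]
4: 0xd (blk 3, set 1) → VC-HIT  vc=[9]
5: 0x24 (blk 9, set 1) → VC-HIT  vc=[3]
6: 0xd (blk 3, set 1) → VC-HIT  vc=[9]
7: 0xc (blk 3, set 1) → L1-HIT  vc=[9]
8: 0xf (blk 3, set 1) → L1-HIT  vc=[9]
9: 0xf (blk 3, set 1) → L1-HIT  vc=[9]
10: 0xd (blk 3, set 1) → L1-HIT  vc=[9]
11: 0xc (blk 3, set 1) → L1-HIT  vc=[9]
12: 0x24 (blk 9, set 1) → VC-HIT  vc=[3]
13: 0xc (blk 3, set 1) → VC-HIT  vc=[9]
14: 0xe (blk 3, set 1) → L1-HIT  vc=[9]
15: 0xe (blk 3, set 1) → L1-HIT  vc=[9]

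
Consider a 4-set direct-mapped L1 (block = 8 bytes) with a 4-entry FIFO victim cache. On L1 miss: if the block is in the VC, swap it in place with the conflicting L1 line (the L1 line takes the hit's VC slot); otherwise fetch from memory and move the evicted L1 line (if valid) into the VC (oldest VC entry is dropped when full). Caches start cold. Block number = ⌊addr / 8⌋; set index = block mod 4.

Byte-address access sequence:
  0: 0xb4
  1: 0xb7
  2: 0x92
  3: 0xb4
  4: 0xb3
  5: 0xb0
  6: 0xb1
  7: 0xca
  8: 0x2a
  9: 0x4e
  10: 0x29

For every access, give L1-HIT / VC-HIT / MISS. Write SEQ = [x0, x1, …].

SEQ = [MISS, L1-HIT, MISS, VC-HIT, L1-HIT, L1-HIT, L1-HIT, MISS, MISS, MISS, VC-HIT]

#0 0xb4→b22/s2 MISS; vc=[]
#1 0xb7→b22/s2 L1-HIT; vc=[]
#2 0x92→b18/s2 MISS; vc=[22]
#3 0xb4→b22/s2 VC-HIT; vc=[18]
#4 0xb3→b22/s2 L1-HIT; vc=[18]
#5 0xb0→b22/s2 L1-HIT; vc=[18]
#6 0xb1→b22/s2 L1-HIT; vc=[18]
#7 0xca→b25/s1 MISS; vc=[18]
#8 0x2a→b5/s1 MISS; vc=[18,25]
#9 0x4e→b9/s1 MISS; vc=[18,25,5]
#10 0x29→b5/s1 VC-HIT; vc=[18,25,9]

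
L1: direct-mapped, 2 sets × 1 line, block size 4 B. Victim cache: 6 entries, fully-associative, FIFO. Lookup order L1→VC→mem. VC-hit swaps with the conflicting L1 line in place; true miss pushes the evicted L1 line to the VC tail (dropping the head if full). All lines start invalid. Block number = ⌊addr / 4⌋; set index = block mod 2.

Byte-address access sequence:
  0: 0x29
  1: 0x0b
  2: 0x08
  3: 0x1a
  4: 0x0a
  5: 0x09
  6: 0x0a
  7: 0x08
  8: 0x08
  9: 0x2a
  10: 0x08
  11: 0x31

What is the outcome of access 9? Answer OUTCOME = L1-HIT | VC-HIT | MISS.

OUTCOME = VC-HIT

  [0] addr=0x29 blk=10 s=0: MISS | VC []
  [1] addr=0xb blk=2 s=0: MISS | VC [10]
  [2] addr=0x8 blk=2 s=0: L1-HIT | VC [10]
  [3] addr=0x1a blk=6 s=0: MISS | VC [10, 2]
  [4] addr=0xa blk=2 s=0: VC-HIT | VC [10, 6]
  [5] addr=0x9 blk=2 s=0: L1-HIT | VC [10, 6]
  [6] addr=0xa blk=2 s=0: L1-HIT | VC [10, 6]
  [7] addr=0x8 blk=2 s=0: L1-HIT | VC [10, 6]
  [8] addr=0x8 blk=2 s=0: L1-HIT | VC [10, 6]
  [9] addr=0x2a blk=10 s=0: VC-HIT | VC [2, 6]
  [10] addr=0x8 blk=2 s=0: VC-HIT | VC [10, 6]
  [11] addr=0x31 blk=12 s=0: MISS | VC [10, 6, 2]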